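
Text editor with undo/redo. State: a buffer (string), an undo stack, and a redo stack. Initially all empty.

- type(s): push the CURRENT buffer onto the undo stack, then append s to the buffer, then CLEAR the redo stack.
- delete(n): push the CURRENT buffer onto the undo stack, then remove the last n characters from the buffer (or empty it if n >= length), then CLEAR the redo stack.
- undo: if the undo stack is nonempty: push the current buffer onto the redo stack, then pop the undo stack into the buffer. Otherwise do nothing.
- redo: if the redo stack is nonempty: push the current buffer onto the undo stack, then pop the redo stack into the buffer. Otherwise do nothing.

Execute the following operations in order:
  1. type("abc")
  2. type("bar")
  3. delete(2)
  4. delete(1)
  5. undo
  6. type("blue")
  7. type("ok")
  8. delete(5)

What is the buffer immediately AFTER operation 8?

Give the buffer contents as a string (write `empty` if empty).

After op 1 (type): buf='abc' undo_depth=1 redo_depth=0
After op 2 (type): buf='abcbar' undo_depth=2 redo_depth=0
After op 3 (delete): buf='abcb' undo_depth=3 redo_depth=0
After op 4 (delete): buf='abc' undo_depth=4 redo_depth=0
After op 5 (undo): buf='abcb' undo_depth=3 redo_depth=1
After op 6 (type): buf='abcbblue' undo_depth=4 redo_depth=0
After op 7 (type): buf='abcbblueok' undo_depth=5 redo_depth=0
After op 8 (delete): buf='abcbb' undo_depth=6 redo_depth=0

Answer: abcbb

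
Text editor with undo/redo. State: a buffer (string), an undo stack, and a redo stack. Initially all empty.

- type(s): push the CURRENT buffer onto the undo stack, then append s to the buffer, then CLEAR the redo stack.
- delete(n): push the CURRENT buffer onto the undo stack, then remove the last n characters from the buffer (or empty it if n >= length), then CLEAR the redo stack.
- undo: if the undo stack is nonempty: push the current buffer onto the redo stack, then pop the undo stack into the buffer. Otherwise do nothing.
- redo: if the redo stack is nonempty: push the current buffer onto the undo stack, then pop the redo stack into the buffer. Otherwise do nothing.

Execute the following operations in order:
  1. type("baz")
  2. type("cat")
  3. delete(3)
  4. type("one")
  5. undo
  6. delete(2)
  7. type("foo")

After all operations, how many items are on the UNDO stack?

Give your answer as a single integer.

Answer: 5

Derivation:
After op 1 (type): buf='baz' undo_depth=1 redo_depth=0
After op 2 (type): buf='bazcat' undo_depth=2 redo_depth=0
After op 3 (delete): buf='baz' undo_depth=3 redo_depth=0
After op 4 (type): buf='bazone' undo_depth=4 redo_depth=0
After op 5 (undo): buf='baz' undo_depth=3 redo_depth=1
After op 6 (delete): buf='b' undo_depth=4 redo_depth=0
After op 7 (type): buf='bfoo' undo_depth=5 redo_depth=0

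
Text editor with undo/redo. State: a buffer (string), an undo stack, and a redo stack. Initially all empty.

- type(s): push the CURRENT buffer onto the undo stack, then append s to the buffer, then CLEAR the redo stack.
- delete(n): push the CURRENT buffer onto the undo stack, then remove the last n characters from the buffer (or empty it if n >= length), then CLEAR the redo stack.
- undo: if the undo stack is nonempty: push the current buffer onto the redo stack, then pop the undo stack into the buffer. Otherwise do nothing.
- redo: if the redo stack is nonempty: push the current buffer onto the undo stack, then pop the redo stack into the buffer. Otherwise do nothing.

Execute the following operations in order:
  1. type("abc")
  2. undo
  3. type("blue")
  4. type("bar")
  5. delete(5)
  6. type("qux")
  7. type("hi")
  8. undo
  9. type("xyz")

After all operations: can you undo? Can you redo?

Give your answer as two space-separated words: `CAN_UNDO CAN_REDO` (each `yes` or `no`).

After op 1 (type): buf='abc' undo_depth=1 redo_depth=0
After op 2 (undo): buf='(empty)' undo_depth=0 redo_depth=1
After op 3 (type): buf='blue' undo_depth=1 redo_depth=0
After op 4 (type): buf='bluebar' undo_depth=2 redo_depth=0
After op 5 (delete): buf='bl' undo_depth=3 redo_depth=0
After op 6 (type): buf='blqux' undo_depth=4 redo_depth=0
After op 7 (type): buf='blquxhi' undo_depth=5 redo_depth=0
After op 8 (undo): buf='blqux' undo_depth=4 redo_depth=1
After op 9 (type): buf='blquxxyz' undo_depth=5 redo_depth=0

Answer: yes no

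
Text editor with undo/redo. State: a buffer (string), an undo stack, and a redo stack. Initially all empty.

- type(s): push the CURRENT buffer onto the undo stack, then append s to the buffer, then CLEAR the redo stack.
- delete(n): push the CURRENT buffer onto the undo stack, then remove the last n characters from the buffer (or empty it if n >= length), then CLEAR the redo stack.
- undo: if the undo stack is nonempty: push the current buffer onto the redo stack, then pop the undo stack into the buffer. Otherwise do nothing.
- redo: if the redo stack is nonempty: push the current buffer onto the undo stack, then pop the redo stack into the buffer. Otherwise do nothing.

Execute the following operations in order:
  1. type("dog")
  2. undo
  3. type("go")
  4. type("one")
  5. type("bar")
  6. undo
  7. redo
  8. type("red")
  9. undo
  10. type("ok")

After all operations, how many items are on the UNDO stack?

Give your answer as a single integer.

Answer: 4

Derivation:
After op 1 (type): buf='dog' undo_depth=1 redo_depth=0
After op 2 (undo): buf='(empty)' undo_depth=0 redo_depth=1
After op 3 (type): buf='go' undo_depth=1 redo_depth=0
After op 4 (type): buf='goone' undo_depth=2 redo_depth=0
After op 5 (type): buf='goonebar' undo_depth=3 redo_depth=0
After op 6 (undo): buf='goone' undo_depth=2 redo_depth=1
After op 7 (redo): buf='goonebar' undo_depth=3 redo_depth=0
After op 8 (type): buf='goonebarred' undo_depth=4 redo_depth=0
After op 9 (undo): buf='goonebar' undo_depth=3 redo_depth=1
After op 10 (type): buf='goonebarok' undo_depth=4 redo_depth=0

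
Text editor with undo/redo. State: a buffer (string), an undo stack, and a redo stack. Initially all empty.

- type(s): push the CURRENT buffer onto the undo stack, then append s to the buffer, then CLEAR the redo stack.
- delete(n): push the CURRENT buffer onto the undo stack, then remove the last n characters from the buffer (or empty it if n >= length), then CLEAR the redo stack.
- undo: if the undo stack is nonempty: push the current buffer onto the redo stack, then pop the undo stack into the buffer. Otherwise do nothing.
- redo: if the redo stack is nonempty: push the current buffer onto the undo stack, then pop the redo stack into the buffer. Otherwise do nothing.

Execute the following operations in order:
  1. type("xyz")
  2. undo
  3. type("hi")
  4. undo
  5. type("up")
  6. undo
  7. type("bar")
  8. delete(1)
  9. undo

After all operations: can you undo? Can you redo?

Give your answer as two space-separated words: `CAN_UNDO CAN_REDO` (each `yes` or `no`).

After op 1 (type): buf='xyz' undo_depth=1 redo_depth=0
After op 2 (undo): buf='(empty)' undo_depth=0 redo_depth=1
After op 3 (type): buf='hi' undo_depth=1 redo_depth=0
After op 4 (undo): buf='(empty)' undo_depth=0 redo_depth=1
After op 5 (type): buf='up' undo_depth=1 redo_depth=0
After op 6 (undo): buf='(empty)' undo_depth=0 redo_depth=1
After op 7 (type): buf='bar' undo_depth=1 redo_depth=0
After op 8 (delete): buf='ba' undo_depth=2 redo_depth=0
After op 9 (undo): buf='bar' undo_depth=1 redo_depth=1

Answer: yes yes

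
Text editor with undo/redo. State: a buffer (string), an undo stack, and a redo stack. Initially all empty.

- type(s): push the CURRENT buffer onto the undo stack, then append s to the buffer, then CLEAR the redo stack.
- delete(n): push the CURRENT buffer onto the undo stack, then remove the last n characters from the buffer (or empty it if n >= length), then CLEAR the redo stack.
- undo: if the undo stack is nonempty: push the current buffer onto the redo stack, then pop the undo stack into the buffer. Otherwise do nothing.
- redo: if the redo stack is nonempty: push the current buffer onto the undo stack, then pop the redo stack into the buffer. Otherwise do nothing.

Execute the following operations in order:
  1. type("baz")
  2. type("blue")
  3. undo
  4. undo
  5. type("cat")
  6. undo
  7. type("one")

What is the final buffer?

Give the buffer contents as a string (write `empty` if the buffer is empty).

Answer: one

Derivation:
After op 1 (type): buf='baz' undo_depth=1 redo_depth=0
After op 2 (type): buf='bazblue' undo_depth=2 redo_depth=0
After op 3 (undo): buf='baz' undo_depth=1 redo_depth=1
After op 4 (undo): buf='(empty)' undo_depth=0 redo_depth=2
After op 5 (type): buf='cat' undo_depth=1 redo_depth=0
After op 6 (undo): buf='(empty)' undo_depth=0 redo_depth=1
After op 7 (type): buf='one' undo_depth=1 redo_depth=0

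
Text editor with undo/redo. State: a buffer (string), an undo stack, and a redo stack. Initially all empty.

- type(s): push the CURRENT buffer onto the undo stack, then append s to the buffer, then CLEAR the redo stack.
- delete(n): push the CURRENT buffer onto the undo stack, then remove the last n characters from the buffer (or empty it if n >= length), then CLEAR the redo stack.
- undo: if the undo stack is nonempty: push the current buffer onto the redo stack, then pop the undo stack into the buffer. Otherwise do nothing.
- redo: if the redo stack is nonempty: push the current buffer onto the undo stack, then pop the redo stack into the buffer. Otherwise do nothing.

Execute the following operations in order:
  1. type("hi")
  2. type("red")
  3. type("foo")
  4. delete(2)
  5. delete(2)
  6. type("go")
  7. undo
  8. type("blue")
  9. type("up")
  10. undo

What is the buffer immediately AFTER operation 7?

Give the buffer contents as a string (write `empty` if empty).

After op 1 (type): buf='hi' undo_depth=1 redo_depth=0
After op 2 (type): buf='hired' undo_depth=2 redo_depth=0
After op 3 (type): buf='hiredfoo' undo_depth=3 redo_depth=0
After op 4 (delete): buf='hiredf' undo_depth=4 redo_depth=0
After op 5 (delete): buf='hire' undo_depth=5 redo_depth=0
After op 6 (type): buf='hirego' undo_depth=6 redo_depth=0
After op 7 (undo): buf='hire' undo_depth=5 redo_depth=1

Answer: hire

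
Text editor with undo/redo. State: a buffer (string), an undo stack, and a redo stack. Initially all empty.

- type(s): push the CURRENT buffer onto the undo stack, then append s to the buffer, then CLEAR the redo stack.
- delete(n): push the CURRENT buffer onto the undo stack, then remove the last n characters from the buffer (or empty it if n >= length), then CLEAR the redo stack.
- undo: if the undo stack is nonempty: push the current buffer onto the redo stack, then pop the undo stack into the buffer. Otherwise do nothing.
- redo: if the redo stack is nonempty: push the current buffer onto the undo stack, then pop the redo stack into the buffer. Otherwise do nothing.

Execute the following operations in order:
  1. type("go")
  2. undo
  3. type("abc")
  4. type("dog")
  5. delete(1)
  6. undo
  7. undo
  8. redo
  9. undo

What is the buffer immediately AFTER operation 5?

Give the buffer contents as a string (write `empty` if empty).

Answer: abcdo

Derivation:
After op 1 (type): buf='go' undo_depth=1 redo_depth=0
After op 2 (undo): buf='(empty)' undo_depth=0 redo_depth=1
After op 3 (type): buf='abc' undo_depth=1 redo_depth=0
After op 4 (type): buf='abcdog' undo_depth=2 redo_depth=0
After op 5 (delete): buf='abcdo' undo_depth=3 redo_depth=0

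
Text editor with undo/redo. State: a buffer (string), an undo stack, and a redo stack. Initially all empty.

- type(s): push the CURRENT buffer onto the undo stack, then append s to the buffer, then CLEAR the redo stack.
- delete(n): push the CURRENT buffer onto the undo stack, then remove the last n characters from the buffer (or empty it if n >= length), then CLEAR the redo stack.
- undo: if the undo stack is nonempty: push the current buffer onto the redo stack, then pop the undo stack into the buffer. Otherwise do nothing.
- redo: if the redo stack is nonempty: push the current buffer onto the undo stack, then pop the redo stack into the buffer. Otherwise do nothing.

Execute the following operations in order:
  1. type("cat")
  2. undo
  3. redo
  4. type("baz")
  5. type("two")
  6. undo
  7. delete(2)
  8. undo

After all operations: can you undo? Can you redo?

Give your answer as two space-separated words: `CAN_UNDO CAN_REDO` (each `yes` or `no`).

After op 1 (type): buf='cat' undo_depth=1 redo_depth=0
After op 2 (undo): buf='(empty)' undo_depth=0 redo_depth=1
After op 3 (redo): buf='cat' undo_depth=1 redo_depth=0
After op 4 (type): buf='catbaz' undo_depth=2 redo_depth=0
After op 5 (type): buf='catbaztwo' undo_depth=3 redo_depth=0
After op 6 (undo): buf='catbaz' undo_depth=2 redo_depth=1
After op 7 (delete): buf='catb' undo_depth=3 redo_depth=0
After op 8 (undo): buf='catbaz' undo_depth=2 redo_depth=1

Answer: yes yes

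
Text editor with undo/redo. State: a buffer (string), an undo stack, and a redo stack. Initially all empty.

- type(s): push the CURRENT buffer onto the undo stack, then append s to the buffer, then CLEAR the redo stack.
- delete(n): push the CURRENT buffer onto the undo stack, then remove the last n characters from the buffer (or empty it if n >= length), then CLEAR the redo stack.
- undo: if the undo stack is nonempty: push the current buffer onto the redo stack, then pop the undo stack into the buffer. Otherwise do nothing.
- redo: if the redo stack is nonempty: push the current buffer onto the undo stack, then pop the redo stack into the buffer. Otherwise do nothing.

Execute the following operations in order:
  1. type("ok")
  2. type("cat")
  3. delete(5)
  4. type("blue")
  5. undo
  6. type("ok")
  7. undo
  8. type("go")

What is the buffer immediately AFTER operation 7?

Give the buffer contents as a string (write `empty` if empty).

Answer: empty

Derivation:
After op 1 (type): buf='ok' undo_depth=1 redo_depth=0
After op 2 (type): buf='okcat' undo_depth=2 redo_depth=0
After op 3 (delete): buf='(empty)' undo_depth=3 redo_depth=0
After op 4 (type): buf='blue' undo_depth=4 redo_depth=0
After op 5 (undo): buf='(empty)' undo_depth=3 redo_depth=1
After op 6 (type): buf='ok' undo_depth=4 redo_depth=0
After op 7 (undo): buf='(empty)' undo_depth=3 redo_depth=1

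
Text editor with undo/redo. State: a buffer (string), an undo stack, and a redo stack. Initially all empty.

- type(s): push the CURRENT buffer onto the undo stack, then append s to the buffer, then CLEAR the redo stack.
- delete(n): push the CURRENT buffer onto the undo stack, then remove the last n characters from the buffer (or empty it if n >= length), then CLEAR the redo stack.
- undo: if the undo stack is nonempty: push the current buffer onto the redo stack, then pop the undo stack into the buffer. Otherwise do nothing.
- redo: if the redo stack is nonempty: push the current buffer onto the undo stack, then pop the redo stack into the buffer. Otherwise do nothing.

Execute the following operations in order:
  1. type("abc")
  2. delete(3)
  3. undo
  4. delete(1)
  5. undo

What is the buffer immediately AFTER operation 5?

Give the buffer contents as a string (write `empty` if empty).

Answer: abc

Derivation:
After op 1 (type): buf='abc' undo_depth=1 redo_depth=0
After op 2 (delete): buf='(empty)' undo_depth=2 redo_depth=0
After op 3 (undo): buf='abc' undo_depth=1 redo_depth=1
After op 4 (delete): buf='ab' undo_depth=2 redo_depth=0
After op 5 (undo): buf='abc' undo_depth=1 redo_depth=1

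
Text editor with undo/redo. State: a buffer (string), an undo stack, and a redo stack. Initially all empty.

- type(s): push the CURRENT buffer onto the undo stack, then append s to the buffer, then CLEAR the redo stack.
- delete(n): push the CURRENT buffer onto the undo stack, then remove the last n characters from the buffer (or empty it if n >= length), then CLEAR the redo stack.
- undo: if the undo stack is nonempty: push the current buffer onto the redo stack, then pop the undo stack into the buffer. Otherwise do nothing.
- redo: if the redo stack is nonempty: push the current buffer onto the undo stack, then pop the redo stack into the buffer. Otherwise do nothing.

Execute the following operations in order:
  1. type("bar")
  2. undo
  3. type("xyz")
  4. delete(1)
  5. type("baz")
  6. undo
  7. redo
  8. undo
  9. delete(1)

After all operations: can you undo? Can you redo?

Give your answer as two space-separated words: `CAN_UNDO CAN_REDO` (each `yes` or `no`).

After op 1 (type): buf='bar' undo_depth=1 redo_depth=0
After op 2 (undo): buf='(empty)' undo_depth=0 redo_depth=1
After op 3 (type): buf='xyz' undo_depth=1 redo_depth=0
After op 4 (delete): buf='xy' undo_depth=2 redo_depth=0
After op 5 (type): buf='xybaz' undo_depth=3 redo_depth=0
After op 6 (undo): buf='xy' undo_depth=2 redo_depth=1
After op 7 (redo): buf='xybaz' undo_depth=3 redo_depth=0
After op 8 (undo): buf='xy' undo_depth=2 redo_depth=1
After op 9 (delete): buf='x' undo_depth=3 redo_depth=0

Answer: yes no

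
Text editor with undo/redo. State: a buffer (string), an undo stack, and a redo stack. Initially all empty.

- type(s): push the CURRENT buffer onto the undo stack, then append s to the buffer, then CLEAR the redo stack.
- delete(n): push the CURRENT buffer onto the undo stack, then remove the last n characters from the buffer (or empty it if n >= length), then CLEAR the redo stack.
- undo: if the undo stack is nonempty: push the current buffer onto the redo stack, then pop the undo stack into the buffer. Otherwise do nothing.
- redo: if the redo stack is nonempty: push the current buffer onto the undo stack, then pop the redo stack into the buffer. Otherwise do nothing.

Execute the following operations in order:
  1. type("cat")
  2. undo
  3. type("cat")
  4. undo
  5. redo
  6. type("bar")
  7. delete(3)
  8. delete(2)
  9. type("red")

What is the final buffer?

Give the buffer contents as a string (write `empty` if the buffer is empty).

Answer: cred

Derivation:
After op 1 (type): buf='cat' undo_depth=1 redo_depth=0
After op 2 (undo): buf='(empty)' undo_depth=0 redo_depth=1
After op 3 (type): buf='cat' undo_depth=1 redo_depth=0
After op 4 (undo): buf='(empty)' undo_depth=0 redo_depth=1
After op 5 (redo): buf='cat' undo_depth=1 redo_depth=0
After op 6 (type): buf='catbar' undo_depth=2 redo_depth=0
After op 7 (delete): buf='cat' undo_depth=3 redo_depth=0
After op 8 (delete): buf='c' undo_depth=4 redo_depth=0
After op 9 (type): buf='cred' undo_depth=5 redo_depth=0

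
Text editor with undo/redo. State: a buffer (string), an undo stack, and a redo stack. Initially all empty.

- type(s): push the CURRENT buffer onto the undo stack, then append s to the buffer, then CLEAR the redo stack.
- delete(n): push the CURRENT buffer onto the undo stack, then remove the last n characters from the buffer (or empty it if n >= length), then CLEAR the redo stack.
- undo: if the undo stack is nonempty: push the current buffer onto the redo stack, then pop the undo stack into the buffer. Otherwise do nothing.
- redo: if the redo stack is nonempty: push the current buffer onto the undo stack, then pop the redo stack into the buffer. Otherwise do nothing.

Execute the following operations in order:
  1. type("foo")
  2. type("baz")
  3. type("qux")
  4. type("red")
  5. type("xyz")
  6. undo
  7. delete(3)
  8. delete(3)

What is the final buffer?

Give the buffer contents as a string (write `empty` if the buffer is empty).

Answer: foobaz

Derivation:
After op 1 (type): buf='foo' undo_depth=1 redo_depth=0
After op 2 (type): buf='foobaz' undo_depth=2 redo_depth=0
After op 3 (type): buf='foobazqux' undo_depth=3 redo_depth=0
After op 4 (type): buf='foobazquxred' undo_depth=4 redo_depth=0
After op 5 (type): buf='foobazquxredxyz' undo_depth=5 redo_depth=0
After op 6 (undo): buf='foobazquxred' undo_depth=4 redo_depth=1
After op 7 (delete): buf='foobazqux' undo_depth=5 redo_depth=0
After op 8 (delete): buf='foobaz' undo_depth=6 redo_depth=0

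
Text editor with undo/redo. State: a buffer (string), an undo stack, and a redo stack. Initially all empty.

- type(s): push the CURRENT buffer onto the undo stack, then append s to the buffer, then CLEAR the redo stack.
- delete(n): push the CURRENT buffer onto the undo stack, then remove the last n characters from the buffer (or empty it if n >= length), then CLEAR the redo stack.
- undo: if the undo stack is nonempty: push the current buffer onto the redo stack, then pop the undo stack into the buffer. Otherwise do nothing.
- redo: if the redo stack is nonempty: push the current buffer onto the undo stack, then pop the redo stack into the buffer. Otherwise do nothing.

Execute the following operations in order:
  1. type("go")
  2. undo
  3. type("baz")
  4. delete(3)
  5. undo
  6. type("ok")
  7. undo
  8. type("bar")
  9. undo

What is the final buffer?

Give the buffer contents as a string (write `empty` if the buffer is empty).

Answer: baz

Derivation:
After op 1 (type): buf='go' undo_depth=1 redo_depth=0
After op 2 (undo): buf='(empty)' undo_depth=0 redo_depth=1
After op 3 (type): buf='baz' undo_depth=1 redo_depth=0
After op 4 (delete): buf='(empty)' undo_depth=2 redo_depth=0
After op 5 (undo): buf='baz' undo_depth=1 redo_depth=1
After op 6 (type): buf='bazok' undo_depth=2 redo_depth=0
After op 7 (undo): buf='baz' undo_depth=1 redo_depth=1
After op 8 (type): buf='bazbar' undo_depth=2 redo_depth=0
After op 9 (undo): buf='baz' undo_depth=1 redo_depth=1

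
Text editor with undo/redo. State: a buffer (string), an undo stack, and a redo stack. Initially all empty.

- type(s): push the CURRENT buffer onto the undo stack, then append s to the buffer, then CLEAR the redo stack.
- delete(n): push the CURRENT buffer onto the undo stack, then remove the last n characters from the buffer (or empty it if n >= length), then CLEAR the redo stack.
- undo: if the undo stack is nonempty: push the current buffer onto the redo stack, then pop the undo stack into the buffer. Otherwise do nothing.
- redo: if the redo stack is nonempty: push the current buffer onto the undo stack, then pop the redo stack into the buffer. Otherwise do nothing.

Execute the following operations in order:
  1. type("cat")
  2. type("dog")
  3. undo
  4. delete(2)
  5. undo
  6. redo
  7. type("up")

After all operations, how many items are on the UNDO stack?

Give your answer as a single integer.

After op 1 (type): buf='cat' undo_depth=1 redo_depth=0
After op 2 (type): buf='catdog' undo_depth=2 redo_depth=0
After op 3 (undo): buf='cat' undo_depth=1 redo_depth=1
After op 4 (delete): buf='c' undo_depth=2 redo_depth=0
After op 5 (undo): buf='cat' undo_depth=1 redo_depth=1
After op 6 (redo): buf='c' undo_depth=2 redo_depth=0
After op 7 (type): buf='cup' undo_depth=3 redo_depth=0

Answer: 3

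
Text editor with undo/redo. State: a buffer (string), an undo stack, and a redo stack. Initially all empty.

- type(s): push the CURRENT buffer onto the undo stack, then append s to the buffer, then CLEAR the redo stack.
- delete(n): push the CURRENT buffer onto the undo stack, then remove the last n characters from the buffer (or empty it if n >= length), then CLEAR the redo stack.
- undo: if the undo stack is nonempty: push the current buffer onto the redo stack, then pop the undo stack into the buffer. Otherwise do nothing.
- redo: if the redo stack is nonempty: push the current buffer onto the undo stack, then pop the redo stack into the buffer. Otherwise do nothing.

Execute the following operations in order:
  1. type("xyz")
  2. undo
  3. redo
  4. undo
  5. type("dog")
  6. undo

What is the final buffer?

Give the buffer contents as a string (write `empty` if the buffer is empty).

After op 1 (type): buf='xyz' undo_depth=1 redo_depth=0
After op 2 (undo): buf='(empty)' undo_depth=0 redo_depth=1
After op 3 (redo): buf='xyz' undo_depth=1 redo_depth=0
After op 4 (undo): buf='(empty)' undo_depth=0 redo_depth=1
After op 5 (type): buf='dog' undo_depth=1 redo_depth=0
After op 6 (undo): buf='(empty)' undo_depth=0 redo_depth=1

Answer: empty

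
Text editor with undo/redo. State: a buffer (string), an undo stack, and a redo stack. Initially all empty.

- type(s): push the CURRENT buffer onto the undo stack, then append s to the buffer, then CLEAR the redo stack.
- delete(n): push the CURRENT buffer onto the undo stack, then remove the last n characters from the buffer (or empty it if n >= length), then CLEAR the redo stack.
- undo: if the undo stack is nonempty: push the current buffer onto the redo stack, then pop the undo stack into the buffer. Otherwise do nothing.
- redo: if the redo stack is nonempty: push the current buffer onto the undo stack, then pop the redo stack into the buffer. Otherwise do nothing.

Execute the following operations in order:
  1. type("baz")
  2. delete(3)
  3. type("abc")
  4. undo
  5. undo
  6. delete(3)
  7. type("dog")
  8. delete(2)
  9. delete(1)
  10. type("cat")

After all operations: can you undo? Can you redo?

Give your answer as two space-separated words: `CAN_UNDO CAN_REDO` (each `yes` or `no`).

Answer: yes no

Derivation:
After op 1 (type): buf='baz' undo_depth=1 redo_depth=0
After op 2 (delete): buf='(empty)' undo_depth=2 redo_depth=0
After op 3 (type): buf='abc' undo_depth=3 redo_depth=0
After op 4 (undo): buf='(empty)' undo_depth=2 redo_depth=1
After op 5 (undo): buf='baz' undo_depth=1 redo_depth=2
After op 6 (delete): buf='(empty)' undo_depth=2 redo_depth=0
After op 7 (type): buf='dog' undo_depth=3 redo_depth=0
After op 8 (delete): buf='d' undo_depth=4 redo_depth=0
After op 9 (delete): buf='(empty)' undo_depth=5 redo_depth=0
After op 10 (type): buf='cat' undo_depth=6 redo_depth=0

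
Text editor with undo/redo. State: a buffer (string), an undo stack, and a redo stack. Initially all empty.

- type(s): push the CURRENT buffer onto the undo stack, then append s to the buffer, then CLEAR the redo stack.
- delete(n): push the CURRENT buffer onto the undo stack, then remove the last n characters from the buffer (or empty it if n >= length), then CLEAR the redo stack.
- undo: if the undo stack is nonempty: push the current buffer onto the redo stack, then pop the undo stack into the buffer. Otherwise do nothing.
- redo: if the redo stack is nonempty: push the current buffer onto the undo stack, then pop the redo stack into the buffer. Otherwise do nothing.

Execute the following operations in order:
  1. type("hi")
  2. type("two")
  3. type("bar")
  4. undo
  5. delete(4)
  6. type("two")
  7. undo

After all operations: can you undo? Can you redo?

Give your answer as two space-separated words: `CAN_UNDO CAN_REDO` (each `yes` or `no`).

Answer: yes yes

Derivation:
After op 1 (type): buf='hi' undo_depth=1 redo_depth=0
After op 2 (type): buf='hitwo' undo_depth=2 redo_depth=0
After op 3 (type): buf='hitwobar' undo_depth=3 redo_depth=0
After op 4 (undo): buf='hitwo' undo_depth=2 redo_depth=1
After op 5 (delete): buf='h' undo_depth=3 redo_depth=0
After op 6 (type): buf='htwo' undo_depth=4 redo_depth=0
After op 7 (undo): buf='h' undo_depth=3 redo_depth=1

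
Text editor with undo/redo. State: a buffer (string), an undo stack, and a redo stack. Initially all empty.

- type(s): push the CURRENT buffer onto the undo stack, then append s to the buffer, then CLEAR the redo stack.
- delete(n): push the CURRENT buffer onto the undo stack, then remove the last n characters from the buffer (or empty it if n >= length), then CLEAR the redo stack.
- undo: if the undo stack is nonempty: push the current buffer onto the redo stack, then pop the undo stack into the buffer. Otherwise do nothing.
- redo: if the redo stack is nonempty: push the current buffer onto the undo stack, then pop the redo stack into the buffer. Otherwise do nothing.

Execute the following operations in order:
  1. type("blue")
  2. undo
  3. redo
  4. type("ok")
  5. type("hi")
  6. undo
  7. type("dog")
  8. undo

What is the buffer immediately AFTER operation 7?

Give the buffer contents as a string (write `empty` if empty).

Answer: blueokdog

Derivation:
After op 1 (type): buf='blue' undo_depth=1 redo_depth=0
After op 2 (undo): buf='(empty)' undo_depth=0 redo_depth=1
After op 3 (redo): buf='blue' undo_depth=1 redo_depth=0
After op 4 (type): buf='blueok' undo_depth=2 redo_depth=0
After op 5 (type): buf='blueokhi' undo_depth=3 redo_depth=0
After op 6 (undo): buf='blueok' undo_depth=2 redo_depth=1
After op 7 (type): buf='blueokdog' undo_depth=3 redo_depth=0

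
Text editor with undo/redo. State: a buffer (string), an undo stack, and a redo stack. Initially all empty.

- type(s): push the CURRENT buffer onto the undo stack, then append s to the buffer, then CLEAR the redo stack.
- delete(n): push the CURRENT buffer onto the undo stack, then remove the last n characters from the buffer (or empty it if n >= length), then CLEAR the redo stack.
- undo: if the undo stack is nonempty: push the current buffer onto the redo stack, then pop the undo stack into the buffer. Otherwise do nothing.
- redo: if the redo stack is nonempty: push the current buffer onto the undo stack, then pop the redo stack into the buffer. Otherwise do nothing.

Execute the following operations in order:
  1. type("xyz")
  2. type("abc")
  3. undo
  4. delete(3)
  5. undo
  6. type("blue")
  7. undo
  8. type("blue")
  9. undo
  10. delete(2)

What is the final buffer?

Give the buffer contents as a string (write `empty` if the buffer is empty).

Answer: x

Derivation:
After op 1 (type): buf='xyz' undo_depth=1 redo_depth=0
After op 2 (type): buf='xyzabc' undo_depth=2 redo_depth=0
After op 3 (undo): buf='xyz' undo_depth=1 redo_depth=1
After op 4 (delete): buf='(empty)' undo_depth=2 redo_depth=0
After op 5 (undo): buf='xyz' undo_depth=1 redo_depth=1
After op 6 (type): buf='xyzblue' undo_depth=2 redo_depth=0
After op 7 (undo): buf='xyz' undo_depth=1 redo_depth=1
After op 8 (type): buf='xyzblue' undo_depth=2 redo_depth=0
After op 9 (undo): buf='xyz' undo_depth=1 redo_depth=1
After op 10 (delete): buf='x' undo_depth=2 redo_depth=0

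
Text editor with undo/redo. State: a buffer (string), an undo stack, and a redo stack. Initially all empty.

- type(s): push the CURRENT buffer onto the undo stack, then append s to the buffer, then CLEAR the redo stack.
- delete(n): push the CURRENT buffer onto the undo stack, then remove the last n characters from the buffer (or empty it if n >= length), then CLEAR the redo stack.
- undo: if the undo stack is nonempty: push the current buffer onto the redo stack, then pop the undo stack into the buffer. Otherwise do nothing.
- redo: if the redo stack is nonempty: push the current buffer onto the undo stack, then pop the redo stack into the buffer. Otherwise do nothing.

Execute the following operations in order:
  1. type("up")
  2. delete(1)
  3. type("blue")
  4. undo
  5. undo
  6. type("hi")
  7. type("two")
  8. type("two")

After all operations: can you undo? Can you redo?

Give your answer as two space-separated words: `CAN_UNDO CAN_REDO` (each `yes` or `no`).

After op 1 (type): buf='up' undo_depth=1 redo_depth=0
After op 2 (delete): buf='u' undo_depth=2 redo_depth=0
After op 3 (type): buf='ublue' undo_depth=3 redo_depth=0
After op 4 (undo): buf='u' undo_depth=2 redo_depth=1
After op 5 (undo): buf='up' undo_depth=1 redo_depth=2
After op 6 (type): buf='uphi' undo_depth=2 redo_depth=0
After op 7 (type): buf='uphitwo' undo_depth=3 redo_depth=0
After op 8 (type): buf='uphitwotwo' undo_depth=4 redo_depth=0

Answer: yes no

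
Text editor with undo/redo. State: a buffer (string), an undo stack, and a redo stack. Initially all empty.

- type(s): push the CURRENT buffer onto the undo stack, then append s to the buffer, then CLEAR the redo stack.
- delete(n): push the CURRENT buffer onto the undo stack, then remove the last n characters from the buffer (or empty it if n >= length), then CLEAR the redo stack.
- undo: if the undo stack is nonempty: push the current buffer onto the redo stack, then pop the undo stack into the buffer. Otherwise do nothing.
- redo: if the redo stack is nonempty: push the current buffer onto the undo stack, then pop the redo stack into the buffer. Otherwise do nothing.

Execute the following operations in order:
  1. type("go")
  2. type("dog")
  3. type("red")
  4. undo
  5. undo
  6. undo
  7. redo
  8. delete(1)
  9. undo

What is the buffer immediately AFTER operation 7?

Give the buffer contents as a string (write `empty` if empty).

After op 1 (type): buf='go' undo_depth=1 redo_depth=0
After op 2 (type): buf='godog' undo_depth=2 redo_depth=0
After op 3 (type): buf='godogred' undo_depth=3 redo_depth=0
After op 4 (undo): buf='godog' undo_depth=2 redo_depth=1
After op 5 (undo): buf='go' undo_depth=1 redo_depth=2
After op 6 (undo): buf='(empty)' undo_depth=0 redo_depth=3
After op 7 (redo): buf='go' undo_depth=1 redo_depth=2

Answer: go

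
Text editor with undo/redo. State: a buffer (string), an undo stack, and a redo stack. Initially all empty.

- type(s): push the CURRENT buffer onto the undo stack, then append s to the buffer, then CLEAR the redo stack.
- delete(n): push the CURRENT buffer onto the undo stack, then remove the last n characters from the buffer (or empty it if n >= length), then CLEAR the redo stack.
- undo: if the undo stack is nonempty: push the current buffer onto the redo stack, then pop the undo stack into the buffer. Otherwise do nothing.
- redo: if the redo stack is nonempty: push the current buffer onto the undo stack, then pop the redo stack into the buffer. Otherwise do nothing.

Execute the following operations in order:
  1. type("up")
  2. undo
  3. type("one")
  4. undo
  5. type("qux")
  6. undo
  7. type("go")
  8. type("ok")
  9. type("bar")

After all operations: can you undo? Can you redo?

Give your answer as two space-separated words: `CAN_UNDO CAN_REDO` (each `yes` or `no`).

Answer: yes no

Derivation:
After op 1 (type): buf='up' undo_depth=1 redo_depth=0
After op 2 (undo): buf='(empty)' undo_depth=0 redo_depth=1
After op 3 (type): buf='one' undo_depth=1 redo_depth=0
After op 4 (undo): buf='(empty)' undo_depth=0 redo_depth=1
After op 5 (type): buf='qux' undo_depth=1 redo_depth=0
After op 6 (undo): buf='(empty)' undo_depth=0 redo_depth=1
After op 7 (type): buf='go' undo_depth=1 redo_depth=0
After op 8 (type): buf='gook' undo_depth=2 redo_depth=0
After op 9 (type): buf='gookbar' undo_depth=3 redo_depth=0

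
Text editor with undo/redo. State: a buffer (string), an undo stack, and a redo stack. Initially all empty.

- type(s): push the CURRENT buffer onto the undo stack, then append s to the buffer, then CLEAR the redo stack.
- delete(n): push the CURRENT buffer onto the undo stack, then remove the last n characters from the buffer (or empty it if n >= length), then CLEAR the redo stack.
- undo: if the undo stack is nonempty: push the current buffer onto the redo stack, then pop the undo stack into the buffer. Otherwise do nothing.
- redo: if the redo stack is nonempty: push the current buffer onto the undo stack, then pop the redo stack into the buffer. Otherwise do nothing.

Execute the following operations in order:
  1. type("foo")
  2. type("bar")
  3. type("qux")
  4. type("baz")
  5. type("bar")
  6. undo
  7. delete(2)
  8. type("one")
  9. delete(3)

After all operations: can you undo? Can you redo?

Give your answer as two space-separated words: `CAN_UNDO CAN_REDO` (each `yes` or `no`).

Answer: yes no

Derivation:
After op 1 (type): buf='foo' undo_depth=1 redo_depth=0
After op 2 (type): buf='foobar' undo_depth=2 redo_depth=0
After op 3 (type): buf='foobarqux' undo_depth=3 redo_depth=0
After op 4 (type): buf='foobarquxbaz' undo_depth=4 redo_depth=0
After op 5 (type): buf='foobarquxbazbar' undo_depth=5 redo_depth=0
After op 6 (undo): buf='foobarquxbaz' undo_depth=4 redo_depth=1
After op 7 (delete): buf='foobarquxb' undo_depth=5 redo_depth=0
After op 8 (type): buf='foobarquxbone' undo_depth=6 redo_depth=0
After op 9 (delete): buf='foobarquxb' undo_depth=7 redo_depth=0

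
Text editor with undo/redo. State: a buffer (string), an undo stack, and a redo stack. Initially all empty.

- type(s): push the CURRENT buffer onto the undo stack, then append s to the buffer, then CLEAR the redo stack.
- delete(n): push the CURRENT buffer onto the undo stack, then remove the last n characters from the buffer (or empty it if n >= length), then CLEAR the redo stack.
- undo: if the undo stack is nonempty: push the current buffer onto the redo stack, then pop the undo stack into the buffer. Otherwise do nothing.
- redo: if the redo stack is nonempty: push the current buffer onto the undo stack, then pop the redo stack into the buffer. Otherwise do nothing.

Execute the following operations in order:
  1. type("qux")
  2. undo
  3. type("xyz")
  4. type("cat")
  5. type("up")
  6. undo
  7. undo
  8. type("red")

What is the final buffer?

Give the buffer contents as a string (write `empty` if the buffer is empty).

After op 1 (type): buf='qux' undo_depth=1 redo_depth=0
After op 2 (undo): buf='(empty)' undo_depth=0 redo_depth=1
After op 3 (type): buf='xyz' undo_depth=1 redo_depth=0
After op 4 (type): buf='xyzcat' undo_depth=2 redo_depth=0
After op 5 (type): buf='xyzcatup' undo_depth=3 redo_depth=0
After op 6 (undo): buf='xyzcat' undo_depth=2 redo_depth=1
After op 7 (undo): buf='xyz' undo_depth=1 redo_depth=2
After op 8 (type): buf='xyzred' undo_depth=2 redo_depth=0

Answer: xyzred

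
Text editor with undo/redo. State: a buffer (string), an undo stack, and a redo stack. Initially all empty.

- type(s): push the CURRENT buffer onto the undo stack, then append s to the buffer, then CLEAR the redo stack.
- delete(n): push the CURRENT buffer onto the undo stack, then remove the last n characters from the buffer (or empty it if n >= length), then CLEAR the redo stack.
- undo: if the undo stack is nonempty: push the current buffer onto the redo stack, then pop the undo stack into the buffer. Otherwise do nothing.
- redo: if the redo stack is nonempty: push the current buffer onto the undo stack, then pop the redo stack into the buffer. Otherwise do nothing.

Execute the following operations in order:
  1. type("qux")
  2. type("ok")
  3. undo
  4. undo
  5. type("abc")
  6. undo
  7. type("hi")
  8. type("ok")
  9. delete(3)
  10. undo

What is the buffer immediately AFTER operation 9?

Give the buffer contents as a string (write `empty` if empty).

After op 1 (type): buf='qux' undo_depth=1 redo_depth=0
After op 2 (type): buf='quxok' undo_depth=2 redo_depth=0
After op 3 (undo): buf='qux' undo_depth=1 redo_depth=1
After op 4 (undo): buf='(empty)' undo_depth=0 redo_depth=2
After op 5 (type): buf='abc' undo_depth=1 redo_depth=0
After op 6 (undo): buf='(empty)' undo_depth=0 redo_depth=1
After op 7 (type): buf='hi' undo_depth=1 redo_depth=0
After op 8 (type): buf='hiok' undo_depth=2 redo_depth=0
After op 9 (delete): buf='h' undo_depth=3 redo_depth=0

Answer: h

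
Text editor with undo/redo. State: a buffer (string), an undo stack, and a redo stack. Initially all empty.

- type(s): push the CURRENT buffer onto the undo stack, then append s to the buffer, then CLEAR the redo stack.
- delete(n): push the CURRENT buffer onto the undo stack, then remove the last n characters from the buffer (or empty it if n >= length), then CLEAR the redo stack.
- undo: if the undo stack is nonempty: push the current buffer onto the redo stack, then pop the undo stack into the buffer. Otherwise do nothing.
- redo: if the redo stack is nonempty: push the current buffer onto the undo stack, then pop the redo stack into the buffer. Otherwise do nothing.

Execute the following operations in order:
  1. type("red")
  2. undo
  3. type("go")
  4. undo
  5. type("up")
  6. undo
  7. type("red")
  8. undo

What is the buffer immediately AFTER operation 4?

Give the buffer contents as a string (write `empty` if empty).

Answer: empty

Derivation:
After op 1 (type): buf='red' undo_depth=1 redo_depth=0
After op 2 (undo): buf='(empty)' undo_depth=0 redo_depth=1
After op 3 (type): buf='go' undo_depth=1 redo_depth=0
After op 4 (undo): buf='(empty)' undo_depth=0 redo_depth=1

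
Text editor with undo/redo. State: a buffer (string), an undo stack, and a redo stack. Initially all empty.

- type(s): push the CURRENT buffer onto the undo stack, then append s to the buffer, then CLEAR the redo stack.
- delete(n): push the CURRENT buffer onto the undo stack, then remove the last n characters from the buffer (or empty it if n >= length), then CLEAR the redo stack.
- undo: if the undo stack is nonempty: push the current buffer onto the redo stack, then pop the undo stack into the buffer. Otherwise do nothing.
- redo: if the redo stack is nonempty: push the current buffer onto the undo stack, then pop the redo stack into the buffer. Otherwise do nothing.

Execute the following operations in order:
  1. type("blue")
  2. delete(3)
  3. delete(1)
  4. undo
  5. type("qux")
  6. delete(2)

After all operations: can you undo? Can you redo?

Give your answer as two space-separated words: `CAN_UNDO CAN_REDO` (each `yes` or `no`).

Answer: yes no

Derivation:
After op 1 (type): buf='blue' undo_depth=1 redo_depth=0
After op 2 (delete): buf='b' undo_depth=2 redo_depth=0
After op 3 (delete): buf='(empty)' undo_depth=3 redo_depth=0
After op 4 (undo): buf='b' undo_depth=2 redo_depth=1
After op 5 (type): buf='bqux' undo_depth=3 redo_depth=0
After op 6 (delete): buf='bq' undo_depth=4 redo_depth=0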